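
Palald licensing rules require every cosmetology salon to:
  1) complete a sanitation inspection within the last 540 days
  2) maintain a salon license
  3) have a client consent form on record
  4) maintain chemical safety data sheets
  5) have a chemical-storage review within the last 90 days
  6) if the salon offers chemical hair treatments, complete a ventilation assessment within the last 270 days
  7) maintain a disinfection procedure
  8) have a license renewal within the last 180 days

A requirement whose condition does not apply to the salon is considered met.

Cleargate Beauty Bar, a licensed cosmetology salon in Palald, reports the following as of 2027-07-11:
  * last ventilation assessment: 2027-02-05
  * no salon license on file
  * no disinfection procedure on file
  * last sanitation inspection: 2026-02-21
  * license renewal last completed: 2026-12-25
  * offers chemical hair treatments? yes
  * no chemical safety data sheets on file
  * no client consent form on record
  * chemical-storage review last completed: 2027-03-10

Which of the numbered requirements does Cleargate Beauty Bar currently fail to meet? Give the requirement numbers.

1. sanitation inspection 505 days ago vs limit 540 → met
2. salon license absent → not met
3. client consent form absent → not met
4. chemical safety data sheets absent → not met
5. chemical-storage review 123 days ago vs limit 90 → not met
6. condition 'offers chemical hair treatments' holds; ventilation assessment 156 days ago vs limit 270 → met
7. disinfection procedure absent → not met
8. license renewal 198 days ago vs limit 180 → not met
Not met: 2, 3, 4, 5, 7, 8

2, 3, 4, 5, 7, 8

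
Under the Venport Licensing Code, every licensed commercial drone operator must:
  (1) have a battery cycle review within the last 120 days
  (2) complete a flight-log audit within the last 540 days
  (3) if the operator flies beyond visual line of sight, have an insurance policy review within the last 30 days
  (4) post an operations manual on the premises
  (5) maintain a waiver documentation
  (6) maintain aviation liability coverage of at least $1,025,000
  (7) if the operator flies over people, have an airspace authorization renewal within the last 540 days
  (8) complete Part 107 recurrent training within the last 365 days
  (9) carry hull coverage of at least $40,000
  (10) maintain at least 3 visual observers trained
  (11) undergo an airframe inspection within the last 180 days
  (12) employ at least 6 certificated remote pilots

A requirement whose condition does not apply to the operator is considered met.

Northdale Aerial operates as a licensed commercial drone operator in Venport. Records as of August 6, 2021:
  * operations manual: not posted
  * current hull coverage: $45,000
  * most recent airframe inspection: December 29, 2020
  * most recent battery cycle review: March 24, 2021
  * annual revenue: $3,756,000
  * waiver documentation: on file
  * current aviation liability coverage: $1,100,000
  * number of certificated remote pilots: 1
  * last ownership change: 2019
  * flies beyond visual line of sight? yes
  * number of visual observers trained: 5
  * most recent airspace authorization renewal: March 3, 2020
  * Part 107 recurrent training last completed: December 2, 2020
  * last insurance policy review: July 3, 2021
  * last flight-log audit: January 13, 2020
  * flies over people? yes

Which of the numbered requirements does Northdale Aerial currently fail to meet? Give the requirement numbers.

1. battery cycle review 135 days ago vs limit 120 → not met
2. flight-log audit 571 days ago vs limit 540 → not met
3. condition 'flies beyond visual line of sight' holds; insurance policy review 34 days ago vs limit 30 → not met
4. operations manual absent → not met
5. waiver documentation present → met
6. aviation liability coverage $1,100,000 ≥ $1,025,000 → met
7. condition 'flies over people' holds; airspace authorization renewal 521 days ago vs limit 540 → met
8. Part 107 recurrent training 247 days ago vs limit 365 → met
9. hull coverage $45,000 ≥ $40,000 → met
10. visual observers trained 5 ≥ 3 → met
11. airframe inspection 220 days ago vs limit 180 → not met
12. certificated remote pilots 1 < 6 → not met
Not met: 1, 2, 3, 4, 11, 12

1, 2, 3, 4, 11, 12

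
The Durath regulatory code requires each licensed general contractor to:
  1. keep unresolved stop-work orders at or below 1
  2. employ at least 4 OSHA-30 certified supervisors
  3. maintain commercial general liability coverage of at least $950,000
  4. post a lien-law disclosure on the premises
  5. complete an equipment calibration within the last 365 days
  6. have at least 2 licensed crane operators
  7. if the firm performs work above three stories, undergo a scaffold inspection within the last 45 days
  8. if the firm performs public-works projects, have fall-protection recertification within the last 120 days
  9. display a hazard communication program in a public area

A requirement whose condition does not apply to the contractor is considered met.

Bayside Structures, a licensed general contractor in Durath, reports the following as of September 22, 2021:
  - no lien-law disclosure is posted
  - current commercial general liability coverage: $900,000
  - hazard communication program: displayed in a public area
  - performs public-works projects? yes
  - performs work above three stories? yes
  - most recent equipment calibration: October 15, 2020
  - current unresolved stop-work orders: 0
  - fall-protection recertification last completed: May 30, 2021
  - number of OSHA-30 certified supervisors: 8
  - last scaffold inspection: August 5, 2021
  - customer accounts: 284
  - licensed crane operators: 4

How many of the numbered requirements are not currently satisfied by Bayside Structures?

3

1. unresolved stop-work orders 0 ≤ 1 → met
2. OSHA-30 certified supervisors 8 ≥ 4 → met
3. commercial general liability coverage $900,000 < $950,000 → not met
4. lien-law disclosure absent → not met
5. equipment calibration 342 days ago vs limit 365 → met
6. licensed crane operators 4 ≥ 2 → met
7. condition 'performs work above three stories' holds; scaffold inspection 48 days ago vs limit 45 → not met
8. condition 'performs public-works projects' holds; fall-protection recertification 115 days ago vs limit 120 → met
9. hazard communication program present → met
Not met: 3 of 9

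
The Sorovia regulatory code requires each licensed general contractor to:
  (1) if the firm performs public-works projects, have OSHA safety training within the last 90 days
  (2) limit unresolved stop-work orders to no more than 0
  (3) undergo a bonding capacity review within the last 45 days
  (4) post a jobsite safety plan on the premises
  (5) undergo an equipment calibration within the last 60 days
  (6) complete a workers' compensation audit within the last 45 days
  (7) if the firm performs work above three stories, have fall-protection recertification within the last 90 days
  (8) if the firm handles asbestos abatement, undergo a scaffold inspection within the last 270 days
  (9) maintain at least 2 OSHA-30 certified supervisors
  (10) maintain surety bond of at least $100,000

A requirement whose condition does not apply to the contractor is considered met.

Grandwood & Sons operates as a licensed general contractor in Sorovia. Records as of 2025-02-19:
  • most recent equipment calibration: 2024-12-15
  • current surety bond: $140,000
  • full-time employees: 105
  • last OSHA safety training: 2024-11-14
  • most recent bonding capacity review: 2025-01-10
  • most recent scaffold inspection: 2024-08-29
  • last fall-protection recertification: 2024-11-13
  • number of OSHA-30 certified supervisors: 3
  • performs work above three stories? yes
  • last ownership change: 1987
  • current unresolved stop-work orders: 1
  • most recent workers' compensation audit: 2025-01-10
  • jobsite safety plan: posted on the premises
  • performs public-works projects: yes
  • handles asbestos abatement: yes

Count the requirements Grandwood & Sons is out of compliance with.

1. condition 'performs public-works projects' holds; OSHA safety training 97 days ago vs limit 90 → not met
2. unresolved stop-work orders 1 > 0 → not met
3. bonding capacity review 40 days ago vs limit 45 → met
4. jobsite safety plan present → met
5. equipment calibration 66 days ago vs limit 60 → not met
6. workers' compensation audit 40 days ago vs limit 45 → met
7. condition 'performs work above three stories' holds; fall-protection recertification 98 days ago vs limit 90 → not met
8. condition 'handles asbestos abatement' holds; scaffold inspection 174 days ago vs limit 270 → met
9. OSHA-30 certified supervisors 3 ≥ 2 → met
10. surety bond $140,000 ≥ $100,000 → met
Not met: 4 of 10

4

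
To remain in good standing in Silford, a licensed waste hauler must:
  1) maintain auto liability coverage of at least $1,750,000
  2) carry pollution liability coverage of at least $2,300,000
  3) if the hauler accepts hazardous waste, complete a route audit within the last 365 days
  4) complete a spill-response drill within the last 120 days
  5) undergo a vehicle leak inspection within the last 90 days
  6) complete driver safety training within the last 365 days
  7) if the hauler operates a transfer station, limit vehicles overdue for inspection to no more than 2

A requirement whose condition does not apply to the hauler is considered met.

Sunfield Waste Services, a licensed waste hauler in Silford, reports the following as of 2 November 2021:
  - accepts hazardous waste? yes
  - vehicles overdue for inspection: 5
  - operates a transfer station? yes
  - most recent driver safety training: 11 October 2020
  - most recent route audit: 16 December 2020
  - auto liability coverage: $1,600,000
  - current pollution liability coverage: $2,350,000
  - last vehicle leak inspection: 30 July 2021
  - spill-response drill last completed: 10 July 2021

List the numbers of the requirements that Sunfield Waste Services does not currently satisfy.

1. auto liability coverage $1,600,000 < $1,750,000 → not met
2. pollution liability coverage $2,350,000 ≥ $2,300,000 → met
3. condition 'accepts hazardous waste' holds; route audit 321 days ago vs limit 365 → met
4. spill-response drill 115 days ago vs limit 120 → met
5. vehicle leak inspection 95 days ago vs limit 90 → not met
6. driver safety training 387 days ago vs limit 365 → not met
7. condition 'operates a transfer station' holds; vehicles overdue for inspection 5 > 2 → not met
Not met: 1, 5, 6, 7

1, 5, 6, 7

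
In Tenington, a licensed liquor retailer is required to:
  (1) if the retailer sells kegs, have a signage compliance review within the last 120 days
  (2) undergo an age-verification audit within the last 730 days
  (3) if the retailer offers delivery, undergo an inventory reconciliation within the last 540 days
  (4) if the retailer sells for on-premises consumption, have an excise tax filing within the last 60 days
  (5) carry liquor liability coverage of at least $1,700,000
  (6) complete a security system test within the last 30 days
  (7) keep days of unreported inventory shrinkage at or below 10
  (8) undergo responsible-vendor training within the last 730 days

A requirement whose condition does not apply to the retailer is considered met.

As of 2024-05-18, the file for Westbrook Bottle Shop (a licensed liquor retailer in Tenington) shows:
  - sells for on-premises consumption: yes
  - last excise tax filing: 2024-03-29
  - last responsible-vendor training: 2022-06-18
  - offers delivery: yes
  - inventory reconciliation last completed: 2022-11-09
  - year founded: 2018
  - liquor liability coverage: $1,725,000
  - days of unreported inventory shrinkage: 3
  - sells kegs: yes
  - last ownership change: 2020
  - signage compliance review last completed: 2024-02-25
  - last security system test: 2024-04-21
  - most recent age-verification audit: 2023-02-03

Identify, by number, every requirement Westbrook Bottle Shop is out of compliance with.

3

1. condition 'sells kegs' holds; signage compliance review 83 days ago vs limit 120 → met
2. age-verification audit 470 days ago vs limit 730 → met
3. condition 'offers delivery' holds; inventory reconciliation 556 days ago vs limit 540 → not met
4. condition 'sells for on-premises consumption' holds; excise tax filing 50 days ago vs limit 60 → met
5. liquor liability coverage $1,725,000 ≥ $1,700,000 → met
6. security system test 27 days ago vs limit 30 → met
7. days of unreported inventory shrinkage 3 ≤ 10 → met
8. responsible-vendor training 700 days ago vs limit 730 → met
Not met: 3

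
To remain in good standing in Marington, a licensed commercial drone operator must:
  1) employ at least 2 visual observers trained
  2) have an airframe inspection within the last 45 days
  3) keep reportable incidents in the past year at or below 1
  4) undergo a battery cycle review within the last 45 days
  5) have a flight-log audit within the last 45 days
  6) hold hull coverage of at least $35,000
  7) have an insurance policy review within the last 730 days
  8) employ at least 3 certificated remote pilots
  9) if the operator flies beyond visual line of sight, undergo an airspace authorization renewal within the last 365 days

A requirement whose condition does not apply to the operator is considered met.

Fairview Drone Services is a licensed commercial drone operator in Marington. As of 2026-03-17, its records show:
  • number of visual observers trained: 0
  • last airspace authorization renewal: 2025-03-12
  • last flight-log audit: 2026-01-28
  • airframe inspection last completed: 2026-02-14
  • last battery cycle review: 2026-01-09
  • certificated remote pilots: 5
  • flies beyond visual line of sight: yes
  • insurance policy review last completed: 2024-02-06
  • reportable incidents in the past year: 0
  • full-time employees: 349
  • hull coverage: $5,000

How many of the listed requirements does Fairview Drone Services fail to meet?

1. visual observers trained 0 < 2 → not met
2. airframe inspection 31 days ago vs limit 45 → met
3. reportable incidents in the past year 0 ≤ 1 → met
4. battery cycle review 67 days ago vs limit 45 → not met
5. flight-log audit 48 days ago vs limit 45 → not met
6. hull coverage $5,000 < $35,000 → not met
7. insurance policy review 770 days ago vs limit 730 → not met
8. certificated remote pilots 5 ≥ 3 → met
9. condition 'flies beyond visual line of sight' holds; airspace authorization renewal 370 days ago vs limit 365 → not met
Not met: 6 of 9

6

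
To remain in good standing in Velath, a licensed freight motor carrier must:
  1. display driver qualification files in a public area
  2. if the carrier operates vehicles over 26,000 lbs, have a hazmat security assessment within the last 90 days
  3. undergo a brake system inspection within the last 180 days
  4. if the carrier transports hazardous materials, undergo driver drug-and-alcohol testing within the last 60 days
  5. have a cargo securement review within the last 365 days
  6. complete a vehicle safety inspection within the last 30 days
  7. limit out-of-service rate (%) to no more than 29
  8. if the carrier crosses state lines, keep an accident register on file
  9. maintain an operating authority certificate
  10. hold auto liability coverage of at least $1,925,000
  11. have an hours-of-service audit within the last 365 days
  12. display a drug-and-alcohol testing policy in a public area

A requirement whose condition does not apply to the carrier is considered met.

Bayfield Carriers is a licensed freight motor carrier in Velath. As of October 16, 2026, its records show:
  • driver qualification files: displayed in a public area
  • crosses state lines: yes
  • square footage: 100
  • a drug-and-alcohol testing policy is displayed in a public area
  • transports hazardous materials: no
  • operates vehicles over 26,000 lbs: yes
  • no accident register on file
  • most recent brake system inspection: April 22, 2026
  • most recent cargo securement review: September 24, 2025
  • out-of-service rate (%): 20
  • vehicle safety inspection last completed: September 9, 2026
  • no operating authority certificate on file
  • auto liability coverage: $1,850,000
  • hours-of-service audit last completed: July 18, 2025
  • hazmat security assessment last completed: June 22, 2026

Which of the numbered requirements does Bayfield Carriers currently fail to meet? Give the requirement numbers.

2, 5, 6, 8, 9, 10, 11

1. driver qualification files present → met
2. condition 'operates vehicles over 26,000 lbs' holds; hazmat security assessment 116 days ago vs limit 90 → not met
3. brake system inspection 177 days ago vs limit 180 → met
4. condition 'transports hazardous materials' does not hold → requirement n/a → met
5. cargo securement review 387 days ago vs limit 365 → not met
6. vehicle safety inspection 37 days ago vs limit 30 → not met
7. out-of-service rate (%) 20 ≤ 29 → met
8. condition 'crosses state lines' holds; accident register absent → not met
9. operating authority certificate absent → not met
10. auto liability coverage $1,850,000 < $1,925,000 → not met
11. hours-of-service audit 455 days ago vs limit 365 → not met
12. drug-and-alcohol testing policy present → met
Not met: 2, 5, 6, 8, 9, 10, 11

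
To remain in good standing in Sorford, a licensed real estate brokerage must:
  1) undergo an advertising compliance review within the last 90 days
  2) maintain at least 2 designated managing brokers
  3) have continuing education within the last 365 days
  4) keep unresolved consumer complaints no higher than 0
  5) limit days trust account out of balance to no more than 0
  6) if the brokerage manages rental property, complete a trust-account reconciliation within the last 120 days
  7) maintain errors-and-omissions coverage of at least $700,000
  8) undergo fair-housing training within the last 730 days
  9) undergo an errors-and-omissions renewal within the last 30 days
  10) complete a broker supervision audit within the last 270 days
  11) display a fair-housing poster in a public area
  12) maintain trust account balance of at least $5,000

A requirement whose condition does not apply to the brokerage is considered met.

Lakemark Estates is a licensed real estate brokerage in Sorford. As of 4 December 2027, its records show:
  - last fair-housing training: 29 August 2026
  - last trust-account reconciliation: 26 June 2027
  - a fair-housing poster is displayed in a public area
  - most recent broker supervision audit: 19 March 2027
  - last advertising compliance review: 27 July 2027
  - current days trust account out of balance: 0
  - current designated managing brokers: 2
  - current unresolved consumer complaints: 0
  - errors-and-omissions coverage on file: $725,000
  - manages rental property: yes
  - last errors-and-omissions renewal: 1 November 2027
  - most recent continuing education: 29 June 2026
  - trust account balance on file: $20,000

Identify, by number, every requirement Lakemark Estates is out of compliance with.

1, 3, 6, 9

1. advertising compliance review 130 days ago vs limit 90 → not met
2. designated managing brokers 2 ≥ 2 → met
3. continuing education 523 days ago vs limit 365 → not met
4. unresolved consumer complaints 0 ≤ 0 → met
5. days trust account out of balance 0 ≤ 0 → met
6. condition 'manages rental property' holds; trust-account reconciliation 161 days ago vs limit 120 → not met
7. errors-and-omissions coverage $725,000 ≥ $700,000 → met
8. fair-housing training 462 days ago vs limit 730 → met
9. errors-and-omissions renewal 33 days ago vs limit 30 → not met
10. broker supervision audit 260 days ago vs limit 270 → met
11. fair-housing poster present → met
12. trust account balance $20,000 ≥ $5,000 → met
Not met: 1, 3, 6, 9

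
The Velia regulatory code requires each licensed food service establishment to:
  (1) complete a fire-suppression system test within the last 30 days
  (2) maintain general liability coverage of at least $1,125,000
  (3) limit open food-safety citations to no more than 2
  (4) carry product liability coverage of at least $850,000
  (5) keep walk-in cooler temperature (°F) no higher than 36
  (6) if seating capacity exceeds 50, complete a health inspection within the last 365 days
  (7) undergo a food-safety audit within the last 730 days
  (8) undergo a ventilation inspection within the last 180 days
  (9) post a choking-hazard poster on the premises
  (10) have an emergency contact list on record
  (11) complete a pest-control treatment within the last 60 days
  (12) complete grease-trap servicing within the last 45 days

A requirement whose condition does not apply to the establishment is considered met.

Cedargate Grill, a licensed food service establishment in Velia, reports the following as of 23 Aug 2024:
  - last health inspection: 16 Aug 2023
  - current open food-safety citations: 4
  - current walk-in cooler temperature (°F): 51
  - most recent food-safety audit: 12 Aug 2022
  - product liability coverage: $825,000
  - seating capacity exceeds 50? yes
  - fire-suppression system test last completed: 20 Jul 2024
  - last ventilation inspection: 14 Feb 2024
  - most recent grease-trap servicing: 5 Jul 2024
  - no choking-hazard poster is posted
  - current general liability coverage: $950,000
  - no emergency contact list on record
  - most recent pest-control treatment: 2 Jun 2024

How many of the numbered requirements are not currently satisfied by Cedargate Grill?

1. fire-suppression system test 34 days ago vs limit 30 → not met
2. general liability coverage $950,000 < $1,125,000 → not met
3. open food-safety citations 4 > 2 → not met
4. product liability coverage $825,000 < $850,000 → not met
5. walk-in cooler temperature (°F) 51 > 36 → not met
6. condition 'seating capacity exceeds 50' holds; health inspection 373 days ago vs limit 365 → not met
7. food-safety audit 742 days ago vs limit 730 → not met
8. ventilation inspection 191 days ago vs limit 180 → not met
9. choking-hazard poster absent → not met
10. emergency contact list absent → not met
11. pest-control treatment 82 days ago vs limit 60 → not met
12. grease-trap servicing 49 days ago vs limit 45 → not met
Not met: 12 of 12

12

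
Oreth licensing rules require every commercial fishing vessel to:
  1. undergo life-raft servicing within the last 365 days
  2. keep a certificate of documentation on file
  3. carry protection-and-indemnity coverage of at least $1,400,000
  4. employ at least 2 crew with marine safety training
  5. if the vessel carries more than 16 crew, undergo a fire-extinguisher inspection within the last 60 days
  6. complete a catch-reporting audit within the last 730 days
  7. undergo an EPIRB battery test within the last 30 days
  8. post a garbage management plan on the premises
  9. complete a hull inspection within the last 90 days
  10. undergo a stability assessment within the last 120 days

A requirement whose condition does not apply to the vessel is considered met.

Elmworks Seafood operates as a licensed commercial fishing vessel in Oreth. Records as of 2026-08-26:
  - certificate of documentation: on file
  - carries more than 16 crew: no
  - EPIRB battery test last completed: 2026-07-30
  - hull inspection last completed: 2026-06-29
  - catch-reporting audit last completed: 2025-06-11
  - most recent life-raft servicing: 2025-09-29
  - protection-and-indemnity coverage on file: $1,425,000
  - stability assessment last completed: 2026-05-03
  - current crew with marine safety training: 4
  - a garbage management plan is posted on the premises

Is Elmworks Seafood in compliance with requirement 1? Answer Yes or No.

Yes

1. life-raft servicing 331 days ago vs limit 365 → met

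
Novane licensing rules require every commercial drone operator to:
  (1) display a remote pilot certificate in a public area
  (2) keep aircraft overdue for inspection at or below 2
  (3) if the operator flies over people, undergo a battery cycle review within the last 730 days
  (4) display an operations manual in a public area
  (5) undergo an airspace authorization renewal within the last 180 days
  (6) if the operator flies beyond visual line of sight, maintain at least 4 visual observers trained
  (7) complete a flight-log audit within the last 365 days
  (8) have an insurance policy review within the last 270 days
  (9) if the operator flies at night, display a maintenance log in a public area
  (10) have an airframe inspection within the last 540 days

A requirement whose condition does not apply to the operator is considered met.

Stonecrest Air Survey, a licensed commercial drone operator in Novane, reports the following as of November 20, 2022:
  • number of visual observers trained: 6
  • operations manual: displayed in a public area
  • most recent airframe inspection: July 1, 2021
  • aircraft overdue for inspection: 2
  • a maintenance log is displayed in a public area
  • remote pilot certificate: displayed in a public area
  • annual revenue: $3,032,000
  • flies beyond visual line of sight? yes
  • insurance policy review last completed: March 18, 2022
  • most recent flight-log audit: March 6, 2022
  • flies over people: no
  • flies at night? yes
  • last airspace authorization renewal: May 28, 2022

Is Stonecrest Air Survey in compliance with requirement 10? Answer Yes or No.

10. airframe inspection 507 days ago vs limit 540 → met

Yes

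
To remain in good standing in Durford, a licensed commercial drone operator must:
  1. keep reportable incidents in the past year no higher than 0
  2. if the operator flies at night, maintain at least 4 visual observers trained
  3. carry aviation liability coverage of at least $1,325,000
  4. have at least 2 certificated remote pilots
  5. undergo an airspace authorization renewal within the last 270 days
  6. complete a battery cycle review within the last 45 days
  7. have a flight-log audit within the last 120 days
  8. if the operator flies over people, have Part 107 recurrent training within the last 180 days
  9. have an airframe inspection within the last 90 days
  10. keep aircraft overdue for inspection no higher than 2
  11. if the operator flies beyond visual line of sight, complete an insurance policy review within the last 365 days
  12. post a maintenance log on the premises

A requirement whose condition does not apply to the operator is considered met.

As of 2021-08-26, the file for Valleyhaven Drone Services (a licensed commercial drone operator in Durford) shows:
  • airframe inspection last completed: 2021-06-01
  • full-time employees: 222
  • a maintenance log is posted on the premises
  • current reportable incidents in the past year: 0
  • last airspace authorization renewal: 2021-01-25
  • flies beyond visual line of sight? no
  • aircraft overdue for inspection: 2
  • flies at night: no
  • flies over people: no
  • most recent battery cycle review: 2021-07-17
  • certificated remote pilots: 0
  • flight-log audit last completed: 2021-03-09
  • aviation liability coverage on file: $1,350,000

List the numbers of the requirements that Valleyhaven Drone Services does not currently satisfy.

1. reportable incidents in the past year 0 ≤ 0 → met
2. condition 'flies at night' does not hold → requirement n/a → met
3. aviation liability coverage $1,350,000 ≥ $1,325,000 → met
4. certificated remote pilots 0 < 2 → not met
5. airspace authorization renewal 213 days ago vs limit 270 → met
6. battery cycle review 40 days ago vs limit 45 → met
7. flight-log audit 170 days ago vs limit 120 → not met
8. condition 'flies over people' does not hold → requirement n/a → met
9. airframe inspection 86 days ago vs limit 90 → met
10. aircraft overdue for inspection 2 ≤ 2 → met
11. condition 'flies beyond visual line of sight' does not hold → requirement n/a → met
12. maintenance log present → met
Not met: 4, 7

4, 7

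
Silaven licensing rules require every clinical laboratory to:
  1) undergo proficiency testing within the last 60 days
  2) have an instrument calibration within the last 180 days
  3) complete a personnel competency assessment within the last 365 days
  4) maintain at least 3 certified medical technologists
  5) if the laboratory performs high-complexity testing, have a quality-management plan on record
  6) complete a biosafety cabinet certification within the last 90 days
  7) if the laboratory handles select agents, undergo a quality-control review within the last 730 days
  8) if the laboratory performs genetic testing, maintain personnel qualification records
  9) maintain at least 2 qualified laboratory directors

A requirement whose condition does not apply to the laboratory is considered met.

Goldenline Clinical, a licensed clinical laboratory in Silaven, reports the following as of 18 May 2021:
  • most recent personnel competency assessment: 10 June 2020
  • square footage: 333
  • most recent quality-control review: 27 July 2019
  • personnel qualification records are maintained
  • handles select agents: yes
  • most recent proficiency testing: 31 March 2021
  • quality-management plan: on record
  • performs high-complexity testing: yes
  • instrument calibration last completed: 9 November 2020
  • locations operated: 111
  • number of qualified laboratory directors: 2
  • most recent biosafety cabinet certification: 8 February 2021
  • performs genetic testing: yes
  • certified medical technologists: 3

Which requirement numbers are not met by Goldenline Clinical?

2, 6

1. proficiency testing 48 days ago vs limit 60 → met
2. instrument calibration 190 days ago vs limit 180 → not met
3. personnel competency assessment 342 days ago vs limit 365 → met
4. certified medical technologists 3 ≥ 3 → met
5. condition 'performs high-complexity testing' holds; quality-management plan present → met
6. biosafety cabinet certification 99 days ago vs limit 90 → not met
7. condition 'handles select agents' holds; quality-control review 661 days ago vs limit 730 → met
8. condition 'performs genetic testing' holds; personnel qualification records present → met
9. qualified laboratory directors 2 ≥ 2 → met
Not met: 2, 6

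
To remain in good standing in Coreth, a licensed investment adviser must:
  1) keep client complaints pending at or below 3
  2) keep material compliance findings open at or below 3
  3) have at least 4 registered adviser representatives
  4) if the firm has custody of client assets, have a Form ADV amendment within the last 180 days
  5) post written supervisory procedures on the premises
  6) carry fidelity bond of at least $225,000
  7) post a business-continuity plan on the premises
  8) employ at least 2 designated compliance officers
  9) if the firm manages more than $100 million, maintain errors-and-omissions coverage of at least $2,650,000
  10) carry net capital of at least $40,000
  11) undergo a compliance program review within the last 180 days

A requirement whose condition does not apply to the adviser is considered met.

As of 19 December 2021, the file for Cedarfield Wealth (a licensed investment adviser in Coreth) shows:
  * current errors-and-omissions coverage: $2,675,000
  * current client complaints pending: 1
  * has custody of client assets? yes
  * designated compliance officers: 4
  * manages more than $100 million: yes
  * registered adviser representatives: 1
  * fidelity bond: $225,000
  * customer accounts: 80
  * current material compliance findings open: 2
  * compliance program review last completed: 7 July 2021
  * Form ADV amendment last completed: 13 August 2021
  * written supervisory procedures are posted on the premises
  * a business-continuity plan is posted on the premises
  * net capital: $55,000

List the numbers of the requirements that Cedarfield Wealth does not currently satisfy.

1. client complaints pending 1 ≤ 3 → met
2. material compliance findings open 2 ≤ 3 → met
3. registered adviser representatives 1 < 4 → not met
4. condition 'has custody of client assets' holds; Form ADV amendment 128 days ago vs limit 180 → met
5. written supervisory procedures present → met
6. fidelity bond $225,000 ≥ $225,000 → met
7. business-continuity plan present → met
8. designated compliance officers 4 ≥ 2 → met
9. condition 'manages more than $100 million' holds; errors-and-omissions coverage $2,675,000 ≥ $2,650,000 → met
10. net capital $55,000 ≥ $40,000 → met
11. compliance program review 165 days ago vs limit 180 → met
Not met: 3

3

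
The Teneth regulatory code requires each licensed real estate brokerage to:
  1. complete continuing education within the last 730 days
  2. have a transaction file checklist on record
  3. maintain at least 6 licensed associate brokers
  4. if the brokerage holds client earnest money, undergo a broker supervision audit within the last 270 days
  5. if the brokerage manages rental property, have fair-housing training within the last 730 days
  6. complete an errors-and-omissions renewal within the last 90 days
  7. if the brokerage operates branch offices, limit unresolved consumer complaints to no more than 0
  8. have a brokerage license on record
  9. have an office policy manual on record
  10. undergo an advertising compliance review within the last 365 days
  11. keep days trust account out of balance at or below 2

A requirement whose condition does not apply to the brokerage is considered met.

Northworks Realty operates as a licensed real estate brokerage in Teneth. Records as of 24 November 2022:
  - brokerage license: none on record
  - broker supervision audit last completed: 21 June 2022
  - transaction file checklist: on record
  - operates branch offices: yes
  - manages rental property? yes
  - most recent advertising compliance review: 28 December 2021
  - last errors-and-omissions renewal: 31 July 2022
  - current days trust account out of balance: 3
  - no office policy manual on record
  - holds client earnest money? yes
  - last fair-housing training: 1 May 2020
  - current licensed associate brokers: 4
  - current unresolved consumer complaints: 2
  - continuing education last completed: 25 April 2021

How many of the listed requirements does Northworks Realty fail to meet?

1. continuing education 578 days ago vs limit 730 → met
2. transaction file checklist present → met
3. licensed associate brokers 4 < 6 → not met
4. condition 'holds client earnest money' holds; broker supervision audit 156 days ago vs limit 270 → met
5. condition 'manages rental property' holds; fair-housing training 937 days ago vs limit 730 → not met
6. errors-and-omissions renewal 116 days ago vs limit 90 → not met
7. condition 'operates branch offices' holds; unresolved consumer complaints 2 > 0 → not met
8. brokerage license absent → not met
9. office policy manual absent → not met
10. advertising compliance review 331 days ago vs limit 365 → met
11. days trust account out of balance 3 > 2 → not met
Not met: 7 of 11

7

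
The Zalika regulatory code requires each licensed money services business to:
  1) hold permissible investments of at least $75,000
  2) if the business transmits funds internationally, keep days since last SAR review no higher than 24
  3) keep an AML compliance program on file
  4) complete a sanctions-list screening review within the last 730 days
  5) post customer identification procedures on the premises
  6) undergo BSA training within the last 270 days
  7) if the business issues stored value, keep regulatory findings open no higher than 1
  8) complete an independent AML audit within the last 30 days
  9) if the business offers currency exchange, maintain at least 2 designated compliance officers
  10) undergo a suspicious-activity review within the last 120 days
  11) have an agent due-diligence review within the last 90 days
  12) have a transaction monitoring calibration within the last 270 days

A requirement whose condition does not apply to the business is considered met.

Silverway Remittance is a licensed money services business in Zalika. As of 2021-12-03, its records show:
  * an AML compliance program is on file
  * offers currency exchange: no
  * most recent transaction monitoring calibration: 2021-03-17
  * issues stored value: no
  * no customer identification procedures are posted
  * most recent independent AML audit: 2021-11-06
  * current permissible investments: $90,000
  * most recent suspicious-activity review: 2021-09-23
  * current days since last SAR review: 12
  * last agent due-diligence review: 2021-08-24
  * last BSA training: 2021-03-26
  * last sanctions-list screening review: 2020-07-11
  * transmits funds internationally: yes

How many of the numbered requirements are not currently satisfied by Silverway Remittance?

2

1. permissible investments $90,000 ≥ $75,000 → met
2. condition 'transmits funds internationally' holds; days since last SAR review 12 ≤ 24 → met
3. AML compliance program present → met
4. sanctions-list screening review 510 days ago vs limit 730 → met
5. customer identification procedures absent → not met
6. BSA training 252 days ago vs limit 270 → met
7. condition 'issues stored value' does not hold → requirement n/a → met
8. independent AML audit 27 days ago vs limit 30 → met
9. condition 'offers currency exchange' does not hold → requirement n/a → met
10. suspicious-activity review 71 days ago vs limit 120 → met
11. agent due-diligence review 101 days ago vs limit 90 → not met
12. transaction monitoring calibration 261 days ago vs limit 270 → met
Not met: 2 of 12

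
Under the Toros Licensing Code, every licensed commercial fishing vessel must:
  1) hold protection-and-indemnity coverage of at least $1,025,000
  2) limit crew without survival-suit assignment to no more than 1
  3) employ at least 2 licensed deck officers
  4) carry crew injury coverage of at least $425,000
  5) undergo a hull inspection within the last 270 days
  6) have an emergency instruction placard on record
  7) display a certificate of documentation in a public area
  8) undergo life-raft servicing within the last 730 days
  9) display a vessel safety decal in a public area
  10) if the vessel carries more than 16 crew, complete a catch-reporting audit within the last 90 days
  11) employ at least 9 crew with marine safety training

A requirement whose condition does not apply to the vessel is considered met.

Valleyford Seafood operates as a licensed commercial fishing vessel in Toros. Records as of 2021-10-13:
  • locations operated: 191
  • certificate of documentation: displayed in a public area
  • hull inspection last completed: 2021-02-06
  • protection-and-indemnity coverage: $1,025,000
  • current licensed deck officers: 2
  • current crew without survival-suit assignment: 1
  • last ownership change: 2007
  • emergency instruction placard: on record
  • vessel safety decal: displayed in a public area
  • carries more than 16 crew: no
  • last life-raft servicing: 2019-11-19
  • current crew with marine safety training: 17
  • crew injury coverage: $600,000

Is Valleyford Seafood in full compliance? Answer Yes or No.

1. protection-and-indemnity coverage $1,025,000 ≥ $1,025,000 → met
2. crew without survival-suit assignment 1 ≤ 1 → met
3. licensed deck officers 2 ≥ 2 → met
4. crew injury coverage $600,000 ≥ $425,000 → met
5. hull inspection 249 days ago vs limit 270 → met
6. emergency instruction placard present → met
7. certificate of documentation present → met
8. life-raft servicing 694 days ago vs limit 730 → met
9. vessel safety decal present → met
10. condition 'carries more than 16 crew' does not hold → requirement n/a → met
11. crew with marine safety training 17 ≥ 9 → met
All met.

Yes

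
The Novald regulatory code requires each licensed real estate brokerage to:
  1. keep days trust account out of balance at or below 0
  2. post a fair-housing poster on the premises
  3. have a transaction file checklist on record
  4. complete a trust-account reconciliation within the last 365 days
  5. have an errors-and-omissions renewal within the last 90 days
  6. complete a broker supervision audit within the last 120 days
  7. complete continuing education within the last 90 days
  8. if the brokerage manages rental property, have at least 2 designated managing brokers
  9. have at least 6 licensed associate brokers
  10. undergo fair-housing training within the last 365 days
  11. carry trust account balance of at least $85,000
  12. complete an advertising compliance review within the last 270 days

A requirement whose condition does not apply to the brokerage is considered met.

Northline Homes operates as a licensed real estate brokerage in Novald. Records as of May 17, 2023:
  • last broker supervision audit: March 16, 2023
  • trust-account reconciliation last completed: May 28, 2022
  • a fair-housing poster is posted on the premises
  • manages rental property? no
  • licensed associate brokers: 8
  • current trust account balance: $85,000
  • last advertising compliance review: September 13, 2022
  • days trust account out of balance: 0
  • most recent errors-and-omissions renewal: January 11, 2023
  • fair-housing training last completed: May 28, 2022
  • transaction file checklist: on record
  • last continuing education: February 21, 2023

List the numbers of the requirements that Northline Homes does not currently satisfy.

1. days trust account out of balance 0 ≤ 0 → met
2. fair-housing poster present → met
3. transaction file checklist present → met
4. trust-account reconciliation 354 days ago vs limit 365 → met
5. errors-and-omissions renewal 126 days ago vs limit 90 → not met
6. broker supervision audit 62 days ago vs limit 120 → met
7. continuing education 85 days ago vs limit 90 → met
8. condition 'manages rental property' does not hold → requirement n/a → met
9. licensed associate brokers 8 ≥ 6 → met
10. fair-housing training 354 days ago vs limit 365 → met
11. trust account balance $85,000 ≥ $85,000 → met
12. advertising compliance review 246 days ago vs limit 270 → met
Not met: 5

5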